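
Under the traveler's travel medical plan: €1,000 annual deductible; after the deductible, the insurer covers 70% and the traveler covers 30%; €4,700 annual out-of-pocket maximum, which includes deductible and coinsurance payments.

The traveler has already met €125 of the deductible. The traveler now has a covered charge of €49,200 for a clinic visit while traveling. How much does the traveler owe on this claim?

Remaining deductible: €1,000 − €125 = €875.
The remaining €48,325 (= €49,200 − €875) moves to coinsurance.
Coinsurance: €48,325 × 30% = €14,497.50.
That puts the traveler's cost at €875 + €14,497.50 = €15,372.50 before any cap.
Year-to-date out-of-pocket would reach €125 + €15,372.50 = €15,497.50, above the €4,700 maximum, so the traveler pays only €4,700 − €125 = €4,575.

€4,575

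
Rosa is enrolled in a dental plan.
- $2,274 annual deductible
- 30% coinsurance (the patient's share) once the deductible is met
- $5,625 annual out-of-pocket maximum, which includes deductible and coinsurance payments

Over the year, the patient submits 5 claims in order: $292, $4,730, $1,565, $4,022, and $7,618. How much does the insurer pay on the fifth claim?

$6,767.50

Bill 1, $292: fully absorbed by the deductible. Patient owes $292 (running OOP $292). Plan pays $292 − $292 = $0.
Bill 2, $4,730: $1,982 finishes the deductible; $2,748 goes to coinsurance; patient's 30% is $824.40. Patient pays $2,806.40; OOP now $3,098.40. Plan pays $4,730 − $2,806.40 = $1,923.60.
Bill 3, $1,565: deductible already satisfied, so patient's share is 30% × $1,565 = $469.50. Patient owes $469.50 (running OOP $3,567.90). Plan pays $1,565 − $469.50 = $1,095.50.
Bill 4, $4,022: deductible already satisfied, so patient's share is 30% × $4,022 = $1,206.60. Patient owes $1,206.60 (running OOP $4,774.50). Plan pays $4,022 − $1,206.60 = $2,815.40.
Bill 5, $7,618: deductible already satisfied, so patient's share is 30% × $7,618 = $2,285.40. That would push OOP to $7,059.90, over the $5,625 cap, so patient pays $5,625 − $4,774.50 = $850.50. Plan pays $7,618 − $850.50 = $6,767.50.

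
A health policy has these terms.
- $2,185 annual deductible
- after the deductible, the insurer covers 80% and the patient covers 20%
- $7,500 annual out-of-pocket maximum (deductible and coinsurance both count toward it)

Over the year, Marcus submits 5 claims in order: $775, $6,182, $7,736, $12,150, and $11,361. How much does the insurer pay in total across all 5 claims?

$30,704

Claim 1 — $775: entire amount goes to the deductible. Cost to patient: $775. OOP to date $775. Insurer: $775 − $775 = $0.
Claim 2 — $6,182: $1,410 to deductible, leaving $4,772; coinsurance $4,772 × 20% = $954.40. Cost to patient: $2,364.40. OOP to date $3,139.40. Plan pays $6,182 − $2,364.40 = $3,817.60.
Claim 3 — $7,736: deductible already satisfied, so patient's share is 20% × $7,736 = $1,547.20. Cost to patient: $1,547.20. OOP to date $4,686.60. Plan pays $7,736 − $1,547.20 = $6,188.80.
Claim 4 — $12,150: 20% coinsurance on $12,150 = $2,430. Patient pays $2,430; OOP now $7,116.60. Insurer: $12,150 − $2,430 = $9,720.
Claim 5 — $11,361: 20% coinsurance on $11,361 = $2,272.20. That would push OOP to $9,388.80, over the $7,500 cap, so patient pays $7,500 − $7,116.60 = $383.40. Plan pays $11,361 − $383.40 = $10,977.60.
Insurer total: $0 + $3,817.60 + $6,188.80 + $9,720 + $10,977.60 = $30,704.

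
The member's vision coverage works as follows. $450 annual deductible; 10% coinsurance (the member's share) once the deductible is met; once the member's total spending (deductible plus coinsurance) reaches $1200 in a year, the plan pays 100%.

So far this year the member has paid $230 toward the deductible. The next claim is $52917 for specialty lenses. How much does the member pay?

$230 of the $450 deductible is already met, leaving $220.
The remaining $52697 (= $52917 − $220) moves to coinsurance.
Member's 10% share of $52697 is $5269.70.
That puts the member's cost at $220 + $5269.70 = $5489.70 before any cap.
Adding $5489.70 to the $230 already spent would give $5719.70, which exceeds the $1200 cap; the member pays just $1200 − $230 = $970.

$970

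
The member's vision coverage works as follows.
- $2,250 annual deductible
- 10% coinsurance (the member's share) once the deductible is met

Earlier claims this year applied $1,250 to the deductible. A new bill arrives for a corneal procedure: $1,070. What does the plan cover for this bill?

$63

Deductible still to meet: $2,250 − $1,250 = $1,000.
The remaining $70 (= $1,070 − $1,000) moves to coinsurance.
10% of $70 = $7 falls to the member.
So the member owes $1,000 + $7 = $1,007.
The insurer covers the remainder: $1,070 − $1,007 = $63.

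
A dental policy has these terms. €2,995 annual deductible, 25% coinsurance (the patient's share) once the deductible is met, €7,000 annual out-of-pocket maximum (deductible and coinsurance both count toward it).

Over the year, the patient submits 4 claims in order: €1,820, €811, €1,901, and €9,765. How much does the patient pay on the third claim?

€748.25

Claim 1 — €1,820: fully absorbed by the deductible. Patient pays €1,820; OOP now €1,820.
Claim 2 — €811: all of it applies to the deductible. Patient owes €811 (running OOP €2,631).
Claim 3 — €1,901: deductible takes €364, €1,537 remains; patient's 25% is €384.25. Patient owes €748.25 (running OOP €3,379.25).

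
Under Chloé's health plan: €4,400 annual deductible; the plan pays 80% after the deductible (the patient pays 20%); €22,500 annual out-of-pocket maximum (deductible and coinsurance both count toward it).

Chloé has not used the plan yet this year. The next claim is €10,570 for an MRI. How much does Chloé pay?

The full €4,400 deductible is still open; €4,400 of this bill applies to it.
The remaining €6,170 (= €10,570 − €4,400) moves to coinsurance.
20% of €6,170 = €1,234 falls to the patient.
That puts the patient's cost at €4,400 + €1,234 = €5,634 before any cap.
Total out-of-pocket so far would be €0 + €5,634 = €5,634, below the €22,500 cap — no reduction.

€5,634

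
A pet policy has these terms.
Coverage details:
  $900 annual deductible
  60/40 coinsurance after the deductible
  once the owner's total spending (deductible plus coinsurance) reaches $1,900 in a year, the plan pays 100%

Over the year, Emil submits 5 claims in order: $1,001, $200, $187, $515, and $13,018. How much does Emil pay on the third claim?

$74.80

Claim 1 ($1,001): $900 finishes the deductible; $101 goes to coinsurance; coinsurance $101 × 40% = $40.40. Cost to owner: $940.40. OOP to date $940.40.
Claim 2 ($200): 40% coinsurance on $200 = $80. Owner pays $80; OOP now $1,020.40.
Claim 3 ($187): deductible already satisfied, so owner's share is 40% × $187 = $74.80. Owner pays $74.80; OOP now $1,095.20.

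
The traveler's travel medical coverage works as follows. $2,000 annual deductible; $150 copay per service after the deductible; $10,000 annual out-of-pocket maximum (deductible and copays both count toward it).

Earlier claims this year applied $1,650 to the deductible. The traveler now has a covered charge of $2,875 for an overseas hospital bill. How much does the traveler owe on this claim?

$1,650 of the $2,000 deductible is already met, leaving $350.
After the $350 deductible portion, $2,875 − $350 = $2,525 is subject to the copay.
Copay on this service: $150.
That puts the traveler's cost at $350 + $150 = $500 before any cap.
Year-to-date out-of-pocket becomes $1,650 + $500 = $2,150, still under the $10,000 maximum, so no cap applies.

$500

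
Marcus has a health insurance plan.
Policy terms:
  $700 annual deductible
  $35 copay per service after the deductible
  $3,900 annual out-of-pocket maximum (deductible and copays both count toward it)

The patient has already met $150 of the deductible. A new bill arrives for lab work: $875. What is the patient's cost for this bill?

$150 of the $700 deductible is already met, leaving $550.
That leaves $875 − $550 = $325 for the copay.
Copay on this service: $35.
That puts the patient's cost at $550 + $35 = $585 before any cap.
Cumulative spending $150 + $585 = $735 stays under the $3,900 maximum.

$585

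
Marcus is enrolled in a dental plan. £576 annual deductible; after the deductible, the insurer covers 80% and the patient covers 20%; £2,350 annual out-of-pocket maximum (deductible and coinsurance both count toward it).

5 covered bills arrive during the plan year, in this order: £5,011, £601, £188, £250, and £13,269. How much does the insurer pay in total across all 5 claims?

£16,969

Bill 1, £5,011: £576 to deductible, leaving £4,435; patient's 20% is £887. Patient pays £1,463; OOP now £1,463. Insurer: £5,011 − £1,463 = £3,548.
Bill 2, £601: deductible already satisfied, so patient's share is 20% × £601 = £120.20. Patient owes £120.20 (running OOP £1,583.20). Plan pays £601 − £120.20 = £480.80.
Bill 3, £188: 20% coinsurance on £188 = £37.60. Cost to patient: £37.60. OOP to date £1,620.80. Insurer: £188 − £37.60 = £150.40.
Bill 4, £250: 20% coinsurance on £250 = £50. Patient pays £50; OOP now £1,670.80. Insurer: £250 − £50 = £200.
Bill 5, £13,269: 20% coinsurance on £13,269 = £2,653.80. That would push OOP to £4,324.60, over the £2,350 cap, so patient pays £2,350 − £1,670.80 = £679.20. Insurer: £13,269 − £679.20 = £12,589.80.
Insurer total: £3,548 + £480.80 + £150.40 + £200 + £12,589.80 = £16,969.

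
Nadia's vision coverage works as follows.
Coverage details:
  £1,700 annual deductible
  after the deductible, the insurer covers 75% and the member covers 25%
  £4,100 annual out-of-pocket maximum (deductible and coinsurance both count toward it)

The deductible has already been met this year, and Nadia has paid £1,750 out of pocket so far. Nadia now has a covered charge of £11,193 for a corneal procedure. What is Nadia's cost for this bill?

The deductible is already satisfied, so the full bill goes to coinsurance.
Coinsurance: £11,193 × 25% = £2,798.25.
That would bring total out-of-pocket to £4,548.25, past the £4,100 cap. The member is capped at £4,100 − £1,750 = £2,350 on this claim.

£2,350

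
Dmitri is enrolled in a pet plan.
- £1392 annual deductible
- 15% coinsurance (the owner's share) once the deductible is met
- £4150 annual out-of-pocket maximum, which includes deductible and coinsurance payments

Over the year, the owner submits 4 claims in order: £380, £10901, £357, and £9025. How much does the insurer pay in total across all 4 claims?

£16513

Claim 1 (£380): fully absorbed by the deductible. Owner owes £380 (running OOP £380). Insurer: £380 − £380 = £0.
Claim 2 (£10901): £1012 finishes the deductible; £9889 goes to coinsurance; owner's 15% is £1483.35. Cost to owner: £2495.35. OOP to date £2875.35. Plan pays £10901 − £2495.35 = £8405.65.
Claim 3 (£357): 15% coinsurance on £357 = £53.55. Owner pays £53.55; OOP now £2928.90. Insurer: £357 − £53.55 = £303.45.
Claim 4 (£9025): deductible met; 15% of £9025 = £1353.75. Adding that to £2928.90 gives £4282.65, past the £4150 cap; owner pays only £4150 − £2928.90 = £1221.10. Plan pays £9025 − £1221.10 = £7803.90.
Insurer total = bills − owner's total = £20663 − £4150 = £16513.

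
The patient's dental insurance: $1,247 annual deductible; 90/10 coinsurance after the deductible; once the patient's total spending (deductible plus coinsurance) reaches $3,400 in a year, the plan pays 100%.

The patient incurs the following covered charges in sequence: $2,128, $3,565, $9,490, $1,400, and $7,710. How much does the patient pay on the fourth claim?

Claim 1 ($2,128): $1,247 to deductible, leaving $881; patient's 10% is $88.10. Patient pays $1,335.10; OOP now $1,335.10.
Claim 2 ($3,565): 10% coinsurance on $3,565 = $356.50. Patient pays $356.50; OOP now $1,691.60.
Claim 3 ($9,490): 10% coinsurance on $9,490 = $949. Patient pays $949; OOP now $2,640.60.
Claim 4 ($1,400): deductible already satisfied, so patient's share is 10% × $1,400 = $140. Patient pays $140; OOP now $2,780.60.

$140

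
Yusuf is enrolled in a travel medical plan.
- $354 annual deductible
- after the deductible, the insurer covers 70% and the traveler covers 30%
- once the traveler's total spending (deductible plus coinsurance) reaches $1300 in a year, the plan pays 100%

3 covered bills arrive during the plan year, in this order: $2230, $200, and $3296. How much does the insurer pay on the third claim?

$2972.80

Bill 1, $2230: $354 to deductible, leaving $1876; coinsurance $1876 × 30% = $562.80. Traveler owes $916.80 (running OOP $916.80). Plan pays $2230 − $916.80 = $1313.20.
Bill 2, $200: deductible already satisfied, so traveler's share is 30% × $200 = $60. Cost to traveler: $60. OOP to date $976.80. Insurer: $200 − $60 = $140.
Bill 3, $3296: 30% coinsurance on $3296 = $988.80. Adding that to $976.80 gives $1965.60, past the $1300 cap; traveler pays only $1300 − $976.80 = $323.20. Insurer: $3296 − $323.20 = $2972.80.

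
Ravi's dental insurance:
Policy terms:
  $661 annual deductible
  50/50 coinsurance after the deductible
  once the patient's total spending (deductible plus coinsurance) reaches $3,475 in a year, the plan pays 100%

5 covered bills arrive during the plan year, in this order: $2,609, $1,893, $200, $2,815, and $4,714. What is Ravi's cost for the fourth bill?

Bill 1, $2,609: $661 finishes the deductible; $1,948 goes to coinsurance; coinsurance $1,948 × 50% = $974. Patient owes $1,635 (running OOP $1,635).
Bill 2, $1,893: deductible already satisfied, so patient's share is 50% × $1,893 = $946.50. Cost to patient: $946.50. OOP to date $2,581.50.
Bill 3, $200: deductible met; 50% of $200 = $100. Cost to patient: $100. OOP to date $2,681.50.
Bill 4, $2,815: 50% coinsurance on $2,815 = $1,407.50. Adding that to $2,681.50 gives $4,089, past the $3,475 cap; patient pays only $3,475 − $2,681.50 = $793.50.

$793.50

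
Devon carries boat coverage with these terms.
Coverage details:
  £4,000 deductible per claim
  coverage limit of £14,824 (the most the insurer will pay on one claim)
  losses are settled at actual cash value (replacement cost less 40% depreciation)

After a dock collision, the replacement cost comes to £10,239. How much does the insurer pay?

At 40% depreciation, ACV = £10,239 − £4,095.60 = £6,143.40.
Subtract the deductible: £6,143.40 − £4,000 = £2,143.40.
That's under the £14,824 cap, so the insurer reimburses the full £2,143.40.

£2,143.40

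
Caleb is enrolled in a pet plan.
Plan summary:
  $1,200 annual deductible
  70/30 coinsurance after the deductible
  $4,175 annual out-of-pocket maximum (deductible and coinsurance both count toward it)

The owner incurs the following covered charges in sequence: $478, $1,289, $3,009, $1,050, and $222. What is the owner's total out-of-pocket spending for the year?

$2,654.40

#1 ($478): all of it applies to the deductible. Cost to owner: $478. OOP to date $478.
#2 ($1,289): $722 finishes the deductible; $567 goes to coinsurance; owner's 30% is $170.10. Cost to owner: $892.10. OOP to date $1,370.10.
#3 ($3,009): 30% coinsurance on $3,009 = $902.70. Owner pays $902.70; OOP now $2,272.80.
#4 ($1,050): deductible already satisfied, so owner's share is 30% × $1,050 = $315. Cost to owner: $315. OOP to date $2,587.80.
#5 ($222): deductible already satisfied, so owner's share is 30% × $222 = $66.60. Owner owes $66.60 (running OOP $2,654.40).
Total paid by the owner: $478 + $892.10 + $902.70 + $315 + $66.60 = $2,654.40.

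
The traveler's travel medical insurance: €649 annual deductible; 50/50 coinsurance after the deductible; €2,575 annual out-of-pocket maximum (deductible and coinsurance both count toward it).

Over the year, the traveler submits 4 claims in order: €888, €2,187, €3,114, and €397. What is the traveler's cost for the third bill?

Bill 1, €888: €649 to deductible, leaving €239; traveler's 50% is €119.50. Traveler owes €768.50 (running OOP €768.50).
Bill 2, €2,187: deductible met; 50% of €2,187 = €1,093.50. Traveler owes €1,093.50 (running OOP €1,862).
Bill 3, €3,114: deductible already satisfied, so traveler's share is 50% × €3,114 = €1,557. That would push OOP to €3,419, over the €2,575 cap, so traveler pays €2,575 − €1,862 = €713.

€713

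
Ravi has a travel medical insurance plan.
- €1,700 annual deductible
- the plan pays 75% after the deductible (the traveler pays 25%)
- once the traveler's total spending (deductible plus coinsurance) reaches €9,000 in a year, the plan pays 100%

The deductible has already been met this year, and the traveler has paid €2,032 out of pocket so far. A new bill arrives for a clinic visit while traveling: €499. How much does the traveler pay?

€124.75

The deductible is already satisfied, so the full bill goes to coinsurance.
Coinsurance: €499 × 25% = €124.75.
Total out-of-pocket so far would be €2,032 + €124.75 = €2,156.75, below the €9,000 cap — no reduction.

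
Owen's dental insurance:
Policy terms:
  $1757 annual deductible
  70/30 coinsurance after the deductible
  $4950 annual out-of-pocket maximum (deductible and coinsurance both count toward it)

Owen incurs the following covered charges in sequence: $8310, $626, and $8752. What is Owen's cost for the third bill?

$1039.30

Bill 1, $8310: $1757 to deductible, leaving $6553; 30% of $6553 = $1965.90. Patient owes $3722.90 (running OOP $3722.90).
Bill 2, $626: 30% coinsurance on $626 = $187.80. Patient pays $187.80; OOP now $3910.70.
Bill 3, $8752: deductible met; 30% of $8752 = $2625.60. That would push OOP to $6536.30, over the $4950 cap, so patient pays $4950 − $3910.70 = $1039.30.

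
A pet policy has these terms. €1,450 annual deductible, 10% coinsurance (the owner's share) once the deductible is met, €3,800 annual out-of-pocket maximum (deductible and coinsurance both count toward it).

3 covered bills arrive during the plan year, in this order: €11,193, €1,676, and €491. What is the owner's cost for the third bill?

€49.10

Claim 1 (€11,193): €1,450 to deductible, leaving €9,743; coinsurance €9,743 × 10% = €974.30. Owner owes €2,424.30 (running OOP €2,424.30).
Claim 2 (€1,676): 10% coinsurance on €1,676 = €167.60. Cost to owner: €167.60. OOP to date €2,591.90.
Claim 3 (€491): deductible met; 10% of €491 = €49.10. Owner pays €49.10; OOP now €2,641.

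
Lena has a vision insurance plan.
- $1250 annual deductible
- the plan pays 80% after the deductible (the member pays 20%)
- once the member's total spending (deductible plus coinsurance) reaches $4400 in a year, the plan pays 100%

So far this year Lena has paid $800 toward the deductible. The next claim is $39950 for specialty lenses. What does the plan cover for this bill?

Remaining deductible: $1250 − $800 = $450.
That leaves $39950 − $450 = $39500 for coinsurance.
20% of $39500 = $7900 falls to the member.
So the member owes $450 + $7900 = $8350 before any cap.
That would bring total out-of-pocket to $9150, past the $4400 cap. The member is capped at $4400 − $800 = $3600 on this claim.
The plan picks up $39950 − $3600 = $36350.

$36350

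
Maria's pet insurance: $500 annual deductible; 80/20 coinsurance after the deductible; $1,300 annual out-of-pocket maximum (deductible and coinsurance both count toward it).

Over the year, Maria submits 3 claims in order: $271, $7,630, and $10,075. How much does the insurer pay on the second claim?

$6,601

#1 ($271): all of it applies to the deductible. Cost to owner: $271. OOP to date $271. Insurer: $271 − $271 = $0.
#2 ($7,630): $229 to deductible, leaving $7,401; 20% of $7,401 = $1,480.20. Together that's $229 + $1,480.20 = $1,709.20. Adding that to $271 gives $1,980.20, past the $1,300 cap; owner pays only $1,300 − $271 = $1,029. Insurer: $7,630 − $1,029 = $6,601.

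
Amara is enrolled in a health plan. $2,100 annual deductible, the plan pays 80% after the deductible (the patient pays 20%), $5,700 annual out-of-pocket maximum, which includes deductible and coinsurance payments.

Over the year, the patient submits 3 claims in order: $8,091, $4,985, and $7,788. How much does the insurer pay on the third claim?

$6,383.20

Bill 1, $8,091: deductible takes $2,100, $5,991 remains; coinsurance $5,991 × 20% = $1,198.20. Cost to patient: $3,298.20. OOP to date $3,298.20. Insurer: $8,091 − $3,298.20 = $4,792.80.
Bill 2, $4,985: deductible already satisfied, so patient's share is 20% × $4,985 = $997. Cost to patient: $997. OOP to date $4,295.20. Plan pays $4,985 − $997 = $3,988.
Bill 3, $7,788: deductible already satisfied, so patient's share is 20% × $7,788 = $1,557.60. OOP would hit $5,852.80 > $5,700, so the cap limits the patient to $5,700 − $4,295.20 = $1,404.80. Plan pays $7,788 − $1,404.80 = $6,383.20.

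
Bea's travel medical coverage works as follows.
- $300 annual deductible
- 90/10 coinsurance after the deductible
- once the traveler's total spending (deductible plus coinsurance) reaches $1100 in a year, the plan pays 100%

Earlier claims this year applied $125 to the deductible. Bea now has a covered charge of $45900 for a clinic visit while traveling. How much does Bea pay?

Remaining deductible: $300 − $125 = $175.
After the $175 deductible portion, $45900 − $175 = $45725 is subject to coinsurance.
Traveler's 10% share of $45725 is $4572.50.
So the traveler owes $175 + $4572.50 = $4747.50 before any cap.
That would bring total out-of-pocket to $4872.50, past the $1100 cap. The traveler is capped at $1100 − $125 = $975 on this claim.

$975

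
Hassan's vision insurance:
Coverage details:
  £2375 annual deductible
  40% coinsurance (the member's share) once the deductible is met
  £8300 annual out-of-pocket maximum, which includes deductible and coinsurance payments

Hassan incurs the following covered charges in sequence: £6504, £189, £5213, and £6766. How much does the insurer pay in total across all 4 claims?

#1 (£6504): deductible takes £2375, £4129 remains; 40% of £4129 = £1651.60. Member pays £4026.60; OOP now £4026.60. Plan pays £6504 − £4026.60 = £2477.40.
#2 (£189): deductible already satisfied, so member's share is 40% × £189 = £75.60. Member pays £75.60; OOP now £4102.20. Plan pays £189 − £75.60 = £113.40.
#3 (£5213): deductible already satisfied, so member's share is 40% × £5213 = £2085.20. Member owes £2085.20 (running OOP £6187.40). Plan pays £5213 − £2085.20 = £3127.80.
#4 (£6766): deductible met; 40% of £6766 = £2706.40. That would push OOP to £8893.80, over the £8300 cap, so member pays £8300 − £6187.40 = £2112.60. Insurer: £6766 − £2112.60 = £4653.40.
Insurer total = bills − member's total = £18672 − £8300 = £10372.

£10372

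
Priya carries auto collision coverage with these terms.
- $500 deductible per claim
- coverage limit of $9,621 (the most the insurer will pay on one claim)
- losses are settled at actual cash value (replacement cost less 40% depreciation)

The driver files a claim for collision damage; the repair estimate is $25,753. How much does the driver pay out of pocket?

$16,132

Depreciate 40%: the covered value is $25,753 × 0.6 = $15,451.80.
After the deductible, $15,451.80 − $500 = $14,951.80 remains.
The $9,621 per-incident cap binds; insurer pays $9,621.
Driver's share is the uncovered remainder: $25,753 − $9,621 = $16,132.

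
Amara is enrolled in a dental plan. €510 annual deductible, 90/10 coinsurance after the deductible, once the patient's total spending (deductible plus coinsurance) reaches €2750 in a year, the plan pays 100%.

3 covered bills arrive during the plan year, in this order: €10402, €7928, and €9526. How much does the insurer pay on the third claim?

Bill 1, €10402: €510 finishes the deductible; €9892 goes to coinsurance; patient's 10% is €989.20. Patient owes €1499.20 (running OOP €1499.20). Insurer: €10402 − €1499.20 = €8902.80.
Bill 2, €7928: deductible already satisfied, so patient's share is 10% × €7928 = €792.80. Patient owes €792.80 (running OOP €2292). Plan pays €7928 − €792.80 = €7135.20.
Bill 3, €9526: deductible already satisfied, so patient's share is 10% × €9526 = €952.60. Adding that to €2292 gives €3244.60, past the €2750 cap; patient pays only €2750 − €2292 = €458. Plan pays €9526 − €458 = €9068.

€9068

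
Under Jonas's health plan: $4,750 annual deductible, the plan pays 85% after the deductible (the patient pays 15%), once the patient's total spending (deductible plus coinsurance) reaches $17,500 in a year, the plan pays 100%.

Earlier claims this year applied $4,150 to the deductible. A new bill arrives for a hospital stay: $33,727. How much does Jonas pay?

$5,569.05

Remaining deductible: $4,750 − $4,150 = $600.
After the $600 deductible portion, $33,727 − $600 = $33,127 is subject to coinsurance.
15% of $33,127 = $4,969.05 falls to the patient.
That puts the patient's cost at $600 + $4,969.05 = $5,569.05 before any cap.
Year-to-date out-of-pocket becomes $4,150 + $5,569.05 = $9,719.05, still under the $17,500 maximum, so no cap applies.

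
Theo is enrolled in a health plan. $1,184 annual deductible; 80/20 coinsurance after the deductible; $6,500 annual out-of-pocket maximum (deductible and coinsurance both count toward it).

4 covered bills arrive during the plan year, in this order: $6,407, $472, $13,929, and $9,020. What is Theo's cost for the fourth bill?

$1,391.20

Bill 1, $6,407: $1,184 to deductible, leaving $5,223; coinsurance $5,223 × 20% = $1,044.60. Cost to patient: $2,228.60. OOP to date $2,228.60.
Bill 2, $472: deductible already satisfied, so patient's share is 20% × $472 = $94.40. Patient pays $94.40; OOP now $2,323.
Bill 3, $13,929: 20% coinsurance on $13,929 = $2,785.80. Cost to patient: $2,785.80. OOP to date $5,108.80.
Bill 4, $9,020: 20% coinsurance on $9,020 = $1,804. Adding that to $5,108.80 gives $6,912.80, past the $6,500 cap; patient pays only $6,500 − $5,108.80 = $1,391.20.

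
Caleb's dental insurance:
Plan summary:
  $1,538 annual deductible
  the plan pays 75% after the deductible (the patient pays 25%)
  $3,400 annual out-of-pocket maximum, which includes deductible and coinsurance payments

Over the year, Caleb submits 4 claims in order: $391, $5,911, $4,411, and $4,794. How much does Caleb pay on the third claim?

Bill 1, $391: fully absorbed by the deductible. Cost to patient: $391. OOP to date $391.
Bill 2, $5,911: deductible takes $1,147, $4,764 remains; coinsurance $4,764 × 25% = $1,191. Cost to patient: $2,338. OOP to date $2,729.
Bill 3, $4,411: deductible already satisfied, so patient's share is 25% × $4,411 = $1,102.75. Adding that to $2,729 gives $3,831.75, past the $3,400 cap; patient pays only $3,400 − $2,729 = $671.

$671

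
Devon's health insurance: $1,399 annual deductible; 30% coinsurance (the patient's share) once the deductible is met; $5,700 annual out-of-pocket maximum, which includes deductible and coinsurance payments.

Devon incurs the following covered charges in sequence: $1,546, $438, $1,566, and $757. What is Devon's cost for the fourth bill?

Bill 1, $1,546: $1,399 finishes the deductible; $147 goes to coinsurance; coinsurance $147 × 30% = $44.10. Patient owes $1,443.10 (running OOP $1,443.10).
Bill 2, $438: 30% coinsurance on $438 = $131.40. Patient pays $131.40; OOP now $1,574.50.
Bill 3, $1,566: 30% coinsurance on $1,566 = $469.80. Cost to patient: $469.80. OOP to date $2,044.30.
Bill 4, $757: deductible already satisfied, so patient's share is 30% × $757 = $227.10. Patient owes $227.10 (running OOP $2,271.40).

$227.10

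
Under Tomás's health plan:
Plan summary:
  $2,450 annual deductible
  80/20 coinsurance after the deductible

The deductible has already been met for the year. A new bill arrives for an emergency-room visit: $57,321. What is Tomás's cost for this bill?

$11,464.20

The deductible is already satisfied, so the full bill goes to coinsurance.
Patient's 20% share of $57,321 is $11,464.20.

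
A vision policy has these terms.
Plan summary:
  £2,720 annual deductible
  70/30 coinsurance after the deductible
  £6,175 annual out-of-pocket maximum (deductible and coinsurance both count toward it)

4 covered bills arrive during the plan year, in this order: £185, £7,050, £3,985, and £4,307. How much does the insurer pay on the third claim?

Bill 1, £185: entire amount goes to the deductible. Member pays £185; OOP now £185. Plan pays £185 − £185 = £0.
Bill 2, £7,050: £2,535 finishes the deductible; £4,515 goes to coinsurance; coinsurance £4,515 × 30% = £1,354.50. Member pays £3,889.50; OOP now £4,074.50. Insurer: £7,050 − £3,889.50 = £3,160.50.
Bill 3, £3,985: deductible met; 30% of £3,985 = £1,195.50. Member pays £1,195.50; OOP now £5,270. Insurer: £3,985 − £1,195.50 = £2,789.50.

£2,789.50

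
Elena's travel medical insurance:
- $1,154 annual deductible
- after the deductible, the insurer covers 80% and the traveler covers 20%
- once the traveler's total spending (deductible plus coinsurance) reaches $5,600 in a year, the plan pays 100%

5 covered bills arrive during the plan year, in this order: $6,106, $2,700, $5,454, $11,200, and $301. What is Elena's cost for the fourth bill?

#1 ($6,106): $1,154 finishes the deductible; $4,952 goes to coinsurance; traveler's 20% is $990.40. Traveler pays $2,144.40; OOP now $2,144.40.
#2 ($2,700): deductible met; 20% of $2,700 = $540. Traveler owes $540 (running OOP $2,684.40).
#3 ($5,454): deductible already satisfied, so traveler's share is 20% × $5,454 = $1,090.80. Traveler owes $1,090.80 (running OOP $3,775.20).
#4 ($11,200): deductible already satisfied, so traveler's share is 20% × $11,200 = $2,240. Adding that to $3,775.20 gives $6,015.20, past the $5,600 cap; traveler pays only $5,600 − $3,775.20 = $1,824.80.

$1,824.80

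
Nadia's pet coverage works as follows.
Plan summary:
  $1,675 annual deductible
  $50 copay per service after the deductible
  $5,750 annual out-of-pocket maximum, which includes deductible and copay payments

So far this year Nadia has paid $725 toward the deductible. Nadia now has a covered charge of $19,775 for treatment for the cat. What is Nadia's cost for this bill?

Remaining deductible: $1,675 − $725 = $950.
That leaves $19,775 − $950 = $18,825 for the copay.
Copay on this service: $50.
So the owner owes $950 + $50 = $1,000 before any cap.
Year-to-date out-of-pocket becomes $725 + $1,000 = $1,725, still under the $5,750 maximum, so no cap applies.

$1,000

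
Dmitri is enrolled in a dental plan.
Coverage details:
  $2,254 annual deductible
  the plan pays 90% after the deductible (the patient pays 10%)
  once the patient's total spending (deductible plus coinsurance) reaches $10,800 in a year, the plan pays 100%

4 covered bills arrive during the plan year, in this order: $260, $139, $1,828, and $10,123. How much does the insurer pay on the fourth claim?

$9,086.40

Claim 1 ($260): entire amount goes to the deductible. Cost to patient: $260. OOP to date $260. Plan pays $260 − $260 = $0.
Claim 2 ($139): fully absorbed by the deductible. Cost to patient: $139. OOP to date $399. Plan pays $139 − $139 = $0.
Claim 3 ($1,828): fully absorbed by the deductible. Cost to patient: $1,828. OOP to date $2,227. Plan pays $1,828 − $1,828 = $0.
Claim 4 ($10,123): $27 finishes the deductible; $10,096 goes to coinsurance; coinsurance $10,096 × 10% = $1,009.60. Patient owes $1,036.60 (running OOP $3,263.60). Insurer: $10,123 − $1,036.60 = $9,086.40.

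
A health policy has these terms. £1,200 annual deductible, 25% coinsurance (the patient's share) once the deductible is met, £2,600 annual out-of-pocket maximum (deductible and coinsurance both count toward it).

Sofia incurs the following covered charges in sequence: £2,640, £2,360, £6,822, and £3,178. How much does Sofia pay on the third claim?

Bill 1, £2,640: £1,200 to deductible, leaving £1,440; coinsurance £1,440 × 25% = £360. Patient owes £1,560 (running OOP £1,560).
Bill 2, £2,360: deductible met; 25% of £2,360 = £590. Cost to patient: £590. OOP to date £2,150.
Bill 3, £6,822: deductible met; 25% of £6,822 = £1,705.50. OOP would hit £3,855.50 > £2,600, so the cap limits the patient to £2,600 − £2,150 = £450.

£450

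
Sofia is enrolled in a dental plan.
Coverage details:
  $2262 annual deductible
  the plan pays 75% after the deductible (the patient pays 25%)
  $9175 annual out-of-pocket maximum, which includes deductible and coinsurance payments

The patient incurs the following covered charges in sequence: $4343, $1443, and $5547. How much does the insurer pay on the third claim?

$4160.25

#1 ($4343): $2262 to deductible, leaving $2081; patient's 25% is $520.25. Patient owes $2782.25 (running OOP $2782.25). Insurer: $4343 − $2782.25 = $1560.75.
#2 ($1443): deductible met; 25% of $1443 = $360.75. Patient owes $360.75 (running OOP $3143). Insurer: $1443 − $360.75 = $1082.25.
#3 ($5547): deductible already satisfied, so patient's share is 25% × $5547 = $1386.75. Patient pays $1386.75; OOP now $4529.75. Insurer: $5547 − $1386.75 = $4160.25.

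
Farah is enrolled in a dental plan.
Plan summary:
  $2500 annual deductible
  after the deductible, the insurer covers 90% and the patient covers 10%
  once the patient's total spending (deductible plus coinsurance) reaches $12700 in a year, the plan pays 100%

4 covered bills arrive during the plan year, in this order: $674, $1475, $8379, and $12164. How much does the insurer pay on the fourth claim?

#1 ($674): entire amount goes to the deductible. Patient pays $674; OOP now $674. Plan pays $674 − $674 = $0.
#2 ($1475): entire amount goes to the deductible. Cost to patient: $1475. OOP to date $2149. Plan pays $1475 − $1475 = $0.
#3 ($8379): deductible takes $351, $8028 remains; 10% of $8028 = $802.80. Cost to patient: $1153.80. OOP to date $3302.80. Insurer: $8379 − $1153.80 = $7225.20.
#4 ($12164): deductible already satisfied, so patient's share is 10% × $12164 = $1216.40. Patient pays $1216.40; OOP now $4519.20. Insurer: $12164 − $1216.40 = $10947.60.

$10947.60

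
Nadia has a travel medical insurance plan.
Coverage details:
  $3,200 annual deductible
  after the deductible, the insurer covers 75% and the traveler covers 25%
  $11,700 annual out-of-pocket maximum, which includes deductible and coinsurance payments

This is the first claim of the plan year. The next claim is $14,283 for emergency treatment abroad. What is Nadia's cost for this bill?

$5,970.75

Deductible not yet touched, so the first $3,200 of the bill goes to the deductible.
After the $3,200 deductible portion, $14,283 − $3,200 = $11,083 is subject to coinsurance.
25% of $11,083 = $2,770.75 falls to the traveler.
So the traveler owes $3,200 + $2,770.75 = $5,970.75 before any cap.
Total out-of-pocket so far would be $0 + $5,970.75 = $5,970.75, below the $11,700 cap — no reduction.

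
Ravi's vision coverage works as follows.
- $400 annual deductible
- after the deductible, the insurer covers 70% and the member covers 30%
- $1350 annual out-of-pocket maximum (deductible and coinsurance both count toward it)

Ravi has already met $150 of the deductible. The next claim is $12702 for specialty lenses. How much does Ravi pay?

Deductible still to meet: $400 − $150 = $250.
After the $250 deductible portion, $12702 − $250 = $12452 is subject to coinsurance.
Coinsurance: $12452 × 30% = $3735.60.
So the member owes $250 + $3735.60 = $3985.60 before any cap.
Year-to-date out-of-pocket would reach $150 + $3985.60 = $4135.60, above the $1350 maximum, so the member pays only $1350 − $150 = $1200.

$1200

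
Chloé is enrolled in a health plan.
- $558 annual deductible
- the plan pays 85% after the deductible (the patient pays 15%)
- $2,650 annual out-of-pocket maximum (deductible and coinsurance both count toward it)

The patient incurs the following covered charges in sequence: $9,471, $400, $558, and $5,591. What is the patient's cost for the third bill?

$83.70

Claim 1 — $9,471: deductible takes $558, $8,913 remains; coinsurance $8,913 × 15% = $1,336.95. Cost to patient: $1,894.95. OOP to date $1,894.95.
Claim 2 — $400: deductible met; 15% of $400 = $60. Patient pays $60; OOP now $1,954.95.
Claim 3 — $558: deductible already satisfied, so patient's share is 15% × $558 = $83.70. Patient pays $83.70; OOP now $2,038.65.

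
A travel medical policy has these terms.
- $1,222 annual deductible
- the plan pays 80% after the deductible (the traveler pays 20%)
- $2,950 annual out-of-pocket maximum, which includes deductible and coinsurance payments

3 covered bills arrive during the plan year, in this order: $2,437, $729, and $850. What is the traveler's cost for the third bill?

Bill 1, $2,437: $1,222 to deductible, leaving $1,215; 20% of $1,215 = $243. Traveler owes $1,465 (running OOP $1,465).
Bill 2, $729: deductible met; 20% of $729 = $145.80. Traveler pays $145.80; OOP now $1,610.80.
Bill 3, $850: deductible met; 20% of $850 = $170. Traveler owes $170 (running OOP $1,780.80).

$170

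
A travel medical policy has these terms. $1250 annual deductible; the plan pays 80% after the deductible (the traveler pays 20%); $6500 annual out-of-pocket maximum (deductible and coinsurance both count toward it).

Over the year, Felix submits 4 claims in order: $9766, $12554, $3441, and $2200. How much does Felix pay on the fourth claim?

Claim 1 ($9766): deductible takes $1250, $8516 remains; coinsurance $8516 × 20% = $1703.20. Traveler owes $2953.20 (running OOP $2953.20).
Claim 2 ($12554): deductible already satisfied, so traveler's share is 20% × $12554 = $2510.80. Traveler owes $2510.80 (running OOP $5464).
Claim 3 ($3441): deductible already satisfied, so traveler's share is 20% × $3441 = $688.20. Traveler owes $688.20 (running OOP $6152.20).
Claim 4 ($2200): deductible already satisfied, so traveler's share is 20% × $2200 = $440. OOP would hit $6592.20 > $6500, so the cap limits the traveler to $6500 − $6152.20 = $347.80.

$347.80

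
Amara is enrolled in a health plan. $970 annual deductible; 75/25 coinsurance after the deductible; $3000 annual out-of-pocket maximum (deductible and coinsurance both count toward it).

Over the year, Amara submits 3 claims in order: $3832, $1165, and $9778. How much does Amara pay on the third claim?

Bill 1, $3832: deductible takes $970, $2862 remains; patient's 25% is $715.50. Cost to patient: $1685.50. OOP to date $1685.50.
Bill 2, $1165: deductible met; 25% of $1165 = $291.25. Patient owes $291.25 (running OOP $1976.75).
Bill 3, $9778: 25% coinsurance on $9778 = $2444.50. OOP would hit $4421.25 > $3000, so the cap limits the patient to $3000 − $1976.75 = $1023.25.

$1023.25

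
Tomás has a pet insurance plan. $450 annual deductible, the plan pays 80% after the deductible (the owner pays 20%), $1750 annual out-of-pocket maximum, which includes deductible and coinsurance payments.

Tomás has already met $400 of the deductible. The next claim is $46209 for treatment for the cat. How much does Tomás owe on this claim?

$1350

$400 of the $450 deductible is already met, leaving $50.
The remaining $46159 (= $46209 − $50) moves to coinsurance.
20% of $46159 = $9231.80 falls to the owner.
Owner responsibility before any cap: $50 + $9231.80 = $9281.80.
Adding $9281.80 to the $400 already spent would give $9681.80, which exceeds the $1750 cap; the owner pays just $1750 − $400 = $1350.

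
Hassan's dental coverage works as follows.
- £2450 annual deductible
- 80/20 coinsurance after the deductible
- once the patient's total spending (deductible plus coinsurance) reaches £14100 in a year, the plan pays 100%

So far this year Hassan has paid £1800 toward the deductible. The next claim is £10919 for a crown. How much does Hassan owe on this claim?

£2703.80

£1800 of the £2450 deductible is already met, leaving £650.
That leaves £10919 − £650 = £10269 for coinsurance.
Patient's 20% share of £10269 is £2053.80.
So the patient owes £650 + £2053.80 = £2703.80 before any cap.
Cumulative spending £1800 + £2703.80 = £4503.80 stays under the £14100 maximum.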